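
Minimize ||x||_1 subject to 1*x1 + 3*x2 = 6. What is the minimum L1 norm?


Axis intercepts:
  x1 = 6, x2 = 0: L1 = 6
  x1 = 0, x2 = 2: L1 = 2
x* = (0, 2)
||x*||_1 = 2.

2


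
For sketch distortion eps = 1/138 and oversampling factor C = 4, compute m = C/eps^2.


1/eps = 138.
(1/eps)^2 = 19044.
m = 4*19044 = 76176.

76176


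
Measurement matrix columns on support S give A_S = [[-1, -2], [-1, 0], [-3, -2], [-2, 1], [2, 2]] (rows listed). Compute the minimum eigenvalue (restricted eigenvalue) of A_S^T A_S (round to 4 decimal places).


A_S^T A_S = [[19, 10], [10, 13]].
trace = 32.
det = 147.
disc = trace^2 - 4*det = 1024 - 4*147 = 436.
sqrt(436) ≈ 20.880613.
lam_min = (32 - sqrt(436))/2 ≈ (32 - 20.880613)/2 = 5.5596935 ≈ 5.5597.

5.5597


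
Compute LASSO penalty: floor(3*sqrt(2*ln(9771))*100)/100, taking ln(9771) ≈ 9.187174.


ln(9771) ≈ 9.187174.
2*ln(n) ≈ 18.374348.
sqrt(2*ln(n)) ≈ sqrt(18.374348) ≈ 4.286531.
lambda ≈ 3*4.286531 = 12.859593.
floor(lambda*100)/100 = 12.85.

12.85


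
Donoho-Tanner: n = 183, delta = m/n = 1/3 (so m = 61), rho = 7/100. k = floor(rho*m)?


m = 1/3*183 = 61.
rho = 7/100.
rho*m = 7/100*61 = 4.27.
k = floor(4.27) = 4.

4


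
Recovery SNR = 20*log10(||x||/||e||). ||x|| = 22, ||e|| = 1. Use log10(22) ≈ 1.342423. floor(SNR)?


||x||/||e|| = 22/1 = 22.
log10(22) ≈ 1.342423.
20*log10(||x||/||e||) ≈ 20*1.342423 = 26.84846.
floor(26.84846) = 26.

26


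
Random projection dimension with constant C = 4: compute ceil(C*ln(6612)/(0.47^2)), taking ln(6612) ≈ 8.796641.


ln(6612) ≈ 8.796641.
eps^2 = 0.47^2 = 0.2209.
C*ln(N)/eps^2 ≈ 4*8.796641/0.2209 ≈ 159.2873.
m = ceil(159.2873) = 160.

160


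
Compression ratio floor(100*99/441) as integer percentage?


100*m/n = 100*99/441 ≈ 22.449.
floor = 22.

22


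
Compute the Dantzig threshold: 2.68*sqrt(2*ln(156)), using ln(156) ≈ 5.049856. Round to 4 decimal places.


ln(156) ≈ 5.049856.
2*ln(n) ≈ 10.099712.
sqrt(2*ln(n)) ≈ sqrt(10.099712) ≈ 3.178004.
threshold ≈ 2.68*3.178004 = 8.51705072 ≈ 8.5171.

8.5171


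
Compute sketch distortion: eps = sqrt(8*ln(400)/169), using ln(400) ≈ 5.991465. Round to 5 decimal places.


ln(400) ≈ 5.991465.
8*ln(N)/m ≈ 8*5.991465/169 ≈ 0.28361964.
eps = sqrt(0.28361964) ≈ 0.5325595 ≈ 0.53256.

0.53256


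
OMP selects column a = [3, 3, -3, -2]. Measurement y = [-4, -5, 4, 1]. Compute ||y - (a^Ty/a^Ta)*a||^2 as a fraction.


a^T a = 31.
a^T y = -41.
coeff = -41/31 = -41/31.
||r||^2 = 117/31.

117/31


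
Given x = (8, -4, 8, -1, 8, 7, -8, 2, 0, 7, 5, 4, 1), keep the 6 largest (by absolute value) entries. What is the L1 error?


Sorted |x_i| descending: [8, 8, 8, 8, 7, 7, 5, 4, 4, 2, 1, 1, 0]
Keep top 6: [8, 8, 8, 8, 7, 7]
Tail entries: [5, 4, 4, 2, 1, 1, 0]
L1 error = sum of tail = 17.

17


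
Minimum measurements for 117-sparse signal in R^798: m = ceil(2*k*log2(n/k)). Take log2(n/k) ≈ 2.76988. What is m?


log2(n/k) = log2(798/117) ≈ 2.76988.
2*k*log2(n/k) ≈ 2*117*2.76988 = 648.15192.
m = ceil(648.15192) = 649.

649


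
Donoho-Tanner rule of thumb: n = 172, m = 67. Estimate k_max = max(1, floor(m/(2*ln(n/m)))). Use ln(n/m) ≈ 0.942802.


n/m = 172/67.
ln(n/m) ≈ 0.942802.
2*ln(n/m) ≈ 1.885604.
m/(2*ln(n/m)) ≈ 67/1.885604 ≈ 35.5324.
floor = 35.
k_max = max(1, 35) = 35.

35


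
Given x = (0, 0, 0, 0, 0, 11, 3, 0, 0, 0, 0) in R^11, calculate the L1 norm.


Non-zero entries: [(5, 11), (6, 3)]
Absolute values: [11, 3]
||x||_1 = sum = 14.

14


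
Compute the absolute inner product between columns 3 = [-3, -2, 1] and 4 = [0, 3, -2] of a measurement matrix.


Inner product: -3*0 + -2*3 + 1*-2
Products: [0, -6, -2]
Sum = -8.
|dot| = 8.

8


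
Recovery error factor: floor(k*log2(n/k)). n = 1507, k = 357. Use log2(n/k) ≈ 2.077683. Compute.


log2(n/k) = log2(1507/357) ≈ 2.077683.
k*log2(n/k) ≈ 357*2.077683 = 741.732831.
floor(741.732831) = 741.

741


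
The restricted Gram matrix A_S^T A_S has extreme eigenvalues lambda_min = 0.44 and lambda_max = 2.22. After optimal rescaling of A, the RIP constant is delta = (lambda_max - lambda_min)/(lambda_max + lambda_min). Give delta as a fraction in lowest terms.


lambda_max - lambda_min = 2.22 - 0.44 = 1.78.
lambda_max + lambda_min = 2.22 + 0.44 = 2.66.
delta = 1.78/2.66 = 178/266 = 89/133.

89/133


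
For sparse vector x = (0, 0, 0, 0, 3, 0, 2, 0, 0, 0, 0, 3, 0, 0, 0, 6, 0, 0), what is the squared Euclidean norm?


Non-zero entries: [(4, 3), (6, 2), (11, 3), (15, 6)]
Squares: [9, 4, 9, 36]
||x||_2^2 = sum = 58.

58


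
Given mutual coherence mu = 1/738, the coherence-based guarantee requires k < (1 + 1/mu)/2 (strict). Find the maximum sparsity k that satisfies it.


1/mu = 738.
1 + 1/mu = 739.
(1 + 1/mu)/2 = 369.5 is not an integer, so k_max = floor(369.5) = 369.

369


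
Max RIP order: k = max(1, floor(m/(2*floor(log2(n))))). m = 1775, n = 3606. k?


floor(log2(3606)) = 11.
2*11 = 22.
m/(2*floor(log2(n))) = 1775/22 ≈ 80.6818.
floor = 80.
k = max(1, 80) = 80.

80


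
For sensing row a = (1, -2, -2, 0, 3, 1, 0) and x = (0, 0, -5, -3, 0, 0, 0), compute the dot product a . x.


Non-zero terms: ['-2*-5', '0*-3']
Products: [10, 0]
y = sum = 10.

10


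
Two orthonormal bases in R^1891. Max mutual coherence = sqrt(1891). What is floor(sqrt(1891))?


43^2 = 1849 <= 1891 < 1936 = 44^2, so 43 <= sqrt(1891) < 44.
floor(sqrt(1891)) = 43.

43


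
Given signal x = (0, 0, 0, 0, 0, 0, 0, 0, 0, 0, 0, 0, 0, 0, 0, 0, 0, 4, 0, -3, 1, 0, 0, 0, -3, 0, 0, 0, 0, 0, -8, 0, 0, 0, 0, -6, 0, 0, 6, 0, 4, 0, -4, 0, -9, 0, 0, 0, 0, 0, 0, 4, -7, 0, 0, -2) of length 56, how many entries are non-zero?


Non-zero positions: [17, 19, 20, 24, 30, 35, 38, 40, 42, 44, 51, 52, 55].
Sparsity = 13.

13


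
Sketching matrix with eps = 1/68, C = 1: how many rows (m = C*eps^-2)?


1/eps = 68.
(1/eps)^2 = 4624.
m = 1*4624 = 4624.

4624


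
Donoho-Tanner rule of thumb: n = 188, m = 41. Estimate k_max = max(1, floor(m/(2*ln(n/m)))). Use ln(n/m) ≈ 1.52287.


n/m = 188/41.
ln(n/m) ≈ 1.52287.
2*ln(n/m) ≈ 3.04574.
m/(2*ln(n/m)) ≈ 41/3.04574 ≈ 13.4614.
floor = 13.
k_max = max(1, 13) = 13.

13


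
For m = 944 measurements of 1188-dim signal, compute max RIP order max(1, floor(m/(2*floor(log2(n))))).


floor(log2(1188)) = 10.
2*10 = 20.
m/(2*floor(log2(n))) = 944/20 ≈ 47.2.
floor = 47.
k = max(1, 47) = 47.

47


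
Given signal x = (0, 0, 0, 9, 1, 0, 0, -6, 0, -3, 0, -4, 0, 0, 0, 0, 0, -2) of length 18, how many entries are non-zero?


Non-zero positions: [3, 4, 7, 9, 11, 17].
Sparsity = 6.

6


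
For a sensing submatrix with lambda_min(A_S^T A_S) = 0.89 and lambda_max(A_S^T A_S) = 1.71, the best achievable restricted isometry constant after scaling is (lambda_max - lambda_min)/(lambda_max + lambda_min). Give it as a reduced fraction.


lambda_max - lambda_min = 1.71 - 0.89 = 0.82.
lambda_max + lambda_min = 1.71 + 0.89 = 2.60.
delta = 0.82/2.60 = 82/260 = 41/130.

41/130


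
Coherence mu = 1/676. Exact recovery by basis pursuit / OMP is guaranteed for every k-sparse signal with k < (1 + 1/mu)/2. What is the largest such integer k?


1/mu = 676.
1 + 1/mu = 677.
(1 + 1/mu)/2 = 338.5 is not an integer, so k_max = floor(338.5) = 338.

338


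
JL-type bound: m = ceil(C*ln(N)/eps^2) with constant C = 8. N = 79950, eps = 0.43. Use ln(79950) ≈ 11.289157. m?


ln(79950) ≈ 11.289157.
eps^2 = 0.43^2 = 0.1849.
C*ln(N)/eps^2 ≈ 8*11.289157/0.1849 ≈ 488.4438.
m = ceil(488.4438) = 489.

489


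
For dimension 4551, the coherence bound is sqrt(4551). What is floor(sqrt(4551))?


67^2 = 4489 <= 4551 < 4624 = 68^2, so 67 <= sqrt(4551) < 68.
floor(sqrt(4551)) = 67.

67


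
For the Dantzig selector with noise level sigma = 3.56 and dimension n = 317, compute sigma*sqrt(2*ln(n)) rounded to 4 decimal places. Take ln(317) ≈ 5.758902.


ln(317) ≈ 5.758902.
2*ln(n) ≈ 11.517804.
sqrt(2*ln(n)) ≈ sqrt(11.517804) ≈ 3.393789.
threshold ≈ 3.56*3.393789 = 12.08188884 ≈ 12.0819.

12.0819


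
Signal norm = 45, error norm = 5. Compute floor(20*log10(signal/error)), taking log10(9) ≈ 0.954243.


||x||/||e|| = 45/5 = 9.
log10(9) ≈ 0.954243.
20*log10(||x||/||e||) ≈ 20*0.954243 = 19.08486.
floor(19.08486) = 19.

19


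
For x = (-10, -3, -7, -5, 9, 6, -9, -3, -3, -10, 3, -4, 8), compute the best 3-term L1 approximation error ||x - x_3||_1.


Sorted |x_i| descending: [10, 10, 9, 9, 8, 7, 6, 5, 4, 3, 3, 3, 3]
Keep top 3: [10, 10, 9]
Tail entries: [9, 8, 7, 6, 5, 4, 3, 3, 3, 3]
L1 error = sum of tail = 51.

51


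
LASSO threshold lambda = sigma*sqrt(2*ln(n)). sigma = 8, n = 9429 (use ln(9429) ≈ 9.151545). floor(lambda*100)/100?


ln(9429) ≈ 9.151545.
2*ln(n) ≈ 18.30309.
sqrt(2*ln(n)) ≈ sqrt(18.30309) ≈ 4.278211.
lambda ≈ 8*4.278211 = 34.225688.
floor(lambda*100)/100 = 34.22.

34.22


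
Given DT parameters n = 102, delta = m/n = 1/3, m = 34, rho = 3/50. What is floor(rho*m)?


m = 1/3*102 = 34.
rho = 3/50.
rho*m = 3/50*34 = 2.04.
k = floor(2.04) = 2.

2


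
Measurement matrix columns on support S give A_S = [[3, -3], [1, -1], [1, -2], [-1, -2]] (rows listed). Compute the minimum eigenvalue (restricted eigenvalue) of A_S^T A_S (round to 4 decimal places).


A_S^T A_S = [[12, -10], [-10, 18]].
trace = 30.
det = 116.
disc = trace^2 - 4*det = 900 - 4*116 = 436.
sqrt(436) ≈ 20.880613.
lam_min = (30 - sqrt(436))/2 ≈ (30 - 20.880613)/2 = 4.5596935 ≈ 4.5597.

4.5597


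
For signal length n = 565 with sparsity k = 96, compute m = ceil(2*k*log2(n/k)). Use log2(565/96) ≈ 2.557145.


log2(n/k) = log2(565/96) ≈ 2.557145.
2*k*log2(n/k) ≈ 2*96*2.557145 = 490.97184.
m = ceil(490.97184) = 491.

491


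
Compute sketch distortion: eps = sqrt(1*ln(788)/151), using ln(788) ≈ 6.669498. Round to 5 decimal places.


ln(788) ≈ 6.669498.
1*ln(N)/m ≈ 1*6.669498/151 ≈ 0.04416886.
eps = sqrt(0.04416886) ≈ 0.2101639 ≈ 0.21016.

0.21016


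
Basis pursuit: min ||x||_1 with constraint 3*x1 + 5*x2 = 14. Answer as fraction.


Axis intercepts:
  x1 = 14/3, x2 = 0: L1 = 14/3
  x1 = 0, x2 = 14/5: L1 = 14/5
x* = (0, 14/5)
||x*||_1 = 14/5.

14/5


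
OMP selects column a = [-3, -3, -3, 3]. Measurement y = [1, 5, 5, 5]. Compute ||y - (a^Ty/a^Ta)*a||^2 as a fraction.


a^T a = 36.
a^T y = -18.
coeff = -18/36 = -1/2.
||r||^2 = 67.

67


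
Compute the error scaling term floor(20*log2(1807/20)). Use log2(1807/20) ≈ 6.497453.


log2(n/k) = log2(1807/20) ≈ 6.497453.
k*log2(n/k) ≈ 20*6.497453 = 129.94906.
floor(129.94906) = 129.

129


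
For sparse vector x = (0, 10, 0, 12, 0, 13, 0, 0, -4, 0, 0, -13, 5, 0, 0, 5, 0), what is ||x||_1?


Non-zero entries: [(1, 10), (3, 12), (5, 13), (8, -4), (11, -13), (12, 5), (15, 5)]
Absolute values: [10, 12, 13, 4, 13, 5, 5]
||x||_1 = sum = 62.

62


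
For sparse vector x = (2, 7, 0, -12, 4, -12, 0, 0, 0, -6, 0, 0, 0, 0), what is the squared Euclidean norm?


Non-zero entries: [(0, 2), (1, 7), (3, -12), (4, 4), (5, -12), (9, -6)]
Squares: [4, 49, 144, 16, 144, 36]
||x||_2^2 = sum = 393.

393


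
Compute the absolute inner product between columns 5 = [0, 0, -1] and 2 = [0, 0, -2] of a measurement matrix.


Inner product: 0*0 + 0*0 + -1*-2
Products: [0, 0, 2]
Sum = 2.
|dot| = 2.

2


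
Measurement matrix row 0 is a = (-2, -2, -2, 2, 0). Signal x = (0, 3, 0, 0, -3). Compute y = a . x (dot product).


Non-zero terms: ['-2*3', '0*-3']
Products: [-6, 0]
y = sum = -6.

-6


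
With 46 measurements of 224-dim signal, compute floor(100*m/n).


100*m/n = 100*46/224 ≈ 20.5357.
floor = 20.

20


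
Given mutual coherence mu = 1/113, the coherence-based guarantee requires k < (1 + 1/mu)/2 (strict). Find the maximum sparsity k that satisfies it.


1/mu = 113.
1 + 1/mu = 114.
(1 + 1/mu)/2 = 57 is an integer and the inequality is strict, so k_max = 57 - 1 = 56.

56


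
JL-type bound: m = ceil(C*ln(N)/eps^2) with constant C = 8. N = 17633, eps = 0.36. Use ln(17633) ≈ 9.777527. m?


ln(17633) ≈ 9.777527.
eps^2 = 0.36^2 = 0.1296.
C*ln(N)/eps^2 ≈ 8*9.777527/0.1296 ≈ 603.551.
m = ceil(603.551) = 604.

604


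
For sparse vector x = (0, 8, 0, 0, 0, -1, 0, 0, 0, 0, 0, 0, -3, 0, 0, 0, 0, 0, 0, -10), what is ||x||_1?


Non-zero entries: [(1, 8), (5, -1), (12, -3), (19, -10)]
Absolute values: [8, 1, 3, 10]
||x||_1 = sum = 22.

22


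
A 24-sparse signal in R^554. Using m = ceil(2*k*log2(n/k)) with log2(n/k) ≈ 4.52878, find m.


log2(n/k) = log2(554/24) ≈ 4.52878.
2*k*log2(n/k) ≈ 2*24*4.52878 = 217.38144.
m = ceil(217.38144) = 218.

218


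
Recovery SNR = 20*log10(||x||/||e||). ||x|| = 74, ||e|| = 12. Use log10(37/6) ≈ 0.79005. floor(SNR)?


||x||/||e|| = 74/12 = 37/6.
log10(37/6) ≈ 0.79005.
20*log10(||x||/||e||) ≈ 20*0.79005 = 15.801.
floor(15.801) = 15.

15


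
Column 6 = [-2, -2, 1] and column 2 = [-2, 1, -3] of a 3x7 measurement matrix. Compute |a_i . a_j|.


Inner product: -2*-2 + -2*1 + 1*-3
Products: [4, -2, -3]
Sum = -1.
|dot| = 1.

1


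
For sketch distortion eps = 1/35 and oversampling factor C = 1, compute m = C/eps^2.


1/eps = 35.
(1/eps)^2 = 1225.
m = 1*1225 = 1225.

1225


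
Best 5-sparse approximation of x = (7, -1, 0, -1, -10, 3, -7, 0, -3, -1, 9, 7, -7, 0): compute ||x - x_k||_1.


Sorted |x_i| descending: [10, 9, 7, 7, 7, 7, 3, 3, 1, 1, 1, 0, 0, 0]
Keep top 5: [10, 9, 7, 7, 7]
Tail entries: [7, 3, 3, 1, 1, 1, 0, 0, 0]
L1 error = sum of tail = 16.

16


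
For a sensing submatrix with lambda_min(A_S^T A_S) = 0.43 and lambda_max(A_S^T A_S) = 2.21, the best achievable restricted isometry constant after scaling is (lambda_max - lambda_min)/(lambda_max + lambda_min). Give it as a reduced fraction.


lambda_max - lambda_min = 2.21 - 0.43 = 1.78.
lambda_max + lambda_min = 2.21 + 0.43 = 2.64.
delta = 1.78/2.64 = 178/264 = 89/132.

89/132


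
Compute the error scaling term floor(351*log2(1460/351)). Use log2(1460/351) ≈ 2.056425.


log2(n/k) = log2(1460/351) ≈ 2.056425.
k*log2(n/k) ≈ 351*2.056425 = 721.805175.
floor(721.805175) = 721.

721


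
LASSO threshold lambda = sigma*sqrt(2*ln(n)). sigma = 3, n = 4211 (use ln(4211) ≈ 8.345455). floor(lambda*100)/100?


ln(4211) ≈ 8.345455.
2*ln(n) ≈ 16.69091.
sqrt(2*ln(n)) ≈ sqrt(16.69091) ≈ 4.085451.
lambda ≈ 3*4.085451 = 12.256353.
floor(lambda*100)/100 = 12.25.

12.25


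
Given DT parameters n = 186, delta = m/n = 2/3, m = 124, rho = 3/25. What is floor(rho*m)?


m = 2/3*186 = 124.
rho = 3/25.
rho*m = 3/25*124 = 14.88.
k = floor(14.88) = 14.

14


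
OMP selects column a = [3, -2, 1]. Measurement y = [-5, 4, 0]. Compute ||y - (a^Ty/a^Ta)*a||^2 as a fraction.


a^T a = 14.
a^T y = -23.
coeff = -23/14 = -23/14.
||r||^2 = 45/14.

45/14


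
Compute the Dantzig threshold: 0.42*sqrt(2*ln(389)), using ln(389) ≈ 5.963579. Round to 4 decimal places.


ln(389) ≈ 5.963579.
2*ln(n) ≈ 11.927158.
sqrt(2*ln(n)) ≈ sqrt(11.927158) ≈ 3.453572.
threshold ≈ 0.42*3.453572 = 1.45050024 ≈ 1.4505.

1.4505


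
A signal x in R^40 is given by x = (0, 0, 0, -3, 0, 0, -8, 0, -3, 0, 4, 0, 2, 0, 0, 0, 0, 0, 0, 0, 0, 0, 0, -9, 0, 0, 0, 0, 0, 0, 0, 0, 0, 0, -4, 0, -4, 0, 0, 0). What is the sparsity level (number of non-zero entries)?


Non-zero positions: [3, 6, 8, 10, 12, 23, 34, 36].
Sparsity = 8.

8


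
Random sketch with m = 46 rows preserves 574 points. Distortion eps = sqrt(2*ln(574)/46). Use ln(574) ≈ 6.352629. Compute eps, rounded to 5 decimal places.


ln(574) ≈ 6.352629.
2*ln(N)/m ≈ 2*6.352629/46 ≈ 0.27620126.
eps = sqrt(0.27620126) ≈ 0.5255485 ≈ 0.52555.

0.52555


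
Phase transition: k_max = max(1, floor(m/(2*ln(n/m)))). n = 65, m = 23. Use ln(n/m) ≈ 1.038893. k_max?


n/m = 65/23.
ln(n/m) ≈ 1.038893.
2*ln(n/m) ≈ 2.077786.
m/(2*ln(n/m)) ≈ 23/2.077786 ≈ 11.0695.
floor = 11.
k_max = max(1, 11) = 11.

11


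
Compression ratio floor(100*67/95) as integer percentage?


100*m/n = 100*67/95 ≈ 70.5263.
floor = 70.

70


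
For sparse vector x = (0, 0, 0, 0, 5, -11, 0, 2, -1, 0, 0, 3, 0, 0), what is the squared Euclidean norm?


Non-zero entries: [(4, 5), (5, -11), (7, 2), (8, -1), (11, 3)]
Squares: [25, 121, 4, 1, 9]
||x||_2^2 = sum = 160.

160


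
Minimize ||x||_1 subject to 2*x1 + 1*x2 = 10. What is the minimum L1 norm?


Axis intercepts:
  x1 = 5, x2 = 0: L1 = 5
  x1 = 0, x2 = 10: L1 = 10
x* = (5, 0)
||x*||_1 = 5.

5


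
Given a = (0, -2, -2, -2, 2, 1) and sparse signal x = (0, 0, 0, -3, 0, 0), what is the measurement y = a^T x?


Non-zero terms: ['-2*-3']
Products: [6]
y = sum = 6.

6


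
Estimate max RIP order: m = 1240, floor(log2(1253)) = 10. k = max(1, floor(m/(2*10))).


floor(log2(1253)) = 10.
2*10 = 20.
m/(2*floor(log2(n))) = 1240/20 ≈ 62.0.
floor = 62.
k = max(1, 62) = 62.

62


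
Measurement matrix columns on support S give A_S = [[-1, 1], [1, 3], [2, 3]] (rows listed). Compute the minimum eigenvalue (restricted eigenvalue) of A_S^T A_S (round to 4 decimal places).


A_S^T A_S = [[6, 8], [8, 19]].
trace = 25.
det = 50.
disc = trace^2 - 4*det = 625 - 4*50 = 425.
sqrt(425) ≈ 20.615528.
lam_min = (25 - sqrt(425))/2 ≈ (25 - 20.615528)/2 = 2.192236 ≈ 2.1922.

2.1922


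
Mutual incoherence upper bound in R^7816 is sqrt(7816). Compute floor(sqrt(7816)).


88^2 = 7744 <= 7816 < 7921 = 89^2, so 88 <= sqrt(7816) < 89.
floor(sqrt(7816)) = 88.

88


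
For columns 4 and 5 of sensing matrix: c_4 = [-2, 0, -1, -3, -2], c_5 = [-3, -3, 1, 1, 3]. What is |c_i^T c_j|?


Inner product: -2*-3 + 0*-3 + -1*1 + -3*1 + -2*3
Products: [6, 0, -1, -3, -6]
Sum = -4.
|dot| = 4.

4


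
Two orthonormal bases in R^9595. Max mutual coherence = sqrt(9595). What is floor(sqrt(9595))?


97^2 = 9409 <= 9595 < 9604 = 98^2, so 97 <= sqrt(9595) < 98.
floor(sqrt(9595)) = 97.

97


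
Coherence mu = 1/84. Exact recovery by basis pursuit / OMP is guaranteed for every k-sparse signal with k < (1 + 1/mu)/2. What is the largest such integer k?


1/mu = 84.
1 + 1/mu = 85.
(1 + 1/mu)/2 = 42.5 is not an integer, so k_max = floor(42.5) = 42.

42


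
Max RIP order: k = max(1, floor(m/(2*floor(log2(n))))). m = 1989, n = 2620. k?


floor(log2(2620)) = 11.
2*11 = 22.
m/(2*floor(log2(n))) = 1989/22 ≈ 90.4091.
floor = 90.
k = max(1, 90) = 90.

90


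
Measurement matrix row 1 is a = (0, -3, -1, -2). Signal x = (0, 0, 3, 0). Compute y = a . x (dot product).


Non-zero terms: ['-1*3']
Products: [-3]
y = sum = -3.

-3


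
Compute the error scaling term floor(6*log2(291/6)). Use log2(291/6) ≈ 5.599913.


log2(n/k) = log2(291/6) ≈ 5.599913.
k*log2(n/k) ≈ 6*5.599913 = 33.599478.
floor(33.599478) = 33.

33


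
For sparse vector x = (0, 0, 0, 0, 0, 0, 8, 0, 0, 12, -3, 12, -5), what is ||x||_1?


Non-zero entries: [(6, 8), (9, 12), (10, -3), (11, 12), (12, -5)]
Absolute values: [8, 12, 3, 12, 5]
||x||_1 = sum = 40.

40


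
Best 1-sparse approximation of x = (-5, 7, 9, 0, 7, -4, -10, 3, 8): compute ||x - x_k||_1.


Sorted |x_i| descending: [10, 9, 8, 7, 7, 5, 4, 3, 0]
Keep top 1: [10]
Tail entries: [9, 8, 7, 7, 5, 4, 3, 0]
L1 error = sum of tail = 43.

43


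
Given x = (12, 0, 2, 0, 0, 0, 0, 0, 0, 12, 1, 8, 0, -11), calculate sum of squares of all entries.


Non-zero entries: [(0, 12), (2, 2), (9, 12), (10, 1), (11, 8), (13, -11)]
Squares: [144, 4, 144, 1, 64, 121]
||x||_2^2 = sum = 478.

478


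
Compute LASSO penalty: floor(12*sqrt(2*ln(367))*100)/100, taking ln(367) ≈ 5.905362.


ln(367) ≈ 5.905362.
2*ln(n) ≈ 11.810724.
sqrt(2*ln(n)) ≈ sqrt(11.810724) ≈ 3.436673.
lambda ≈ 12*3.436673 = 41.240076.
floor(lambda*100)/100 = 41.24.

41.24


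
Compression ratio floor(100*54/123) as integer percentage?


100*m/n = 100*54/123 ≈ 43.9024.
floor = 43.

43


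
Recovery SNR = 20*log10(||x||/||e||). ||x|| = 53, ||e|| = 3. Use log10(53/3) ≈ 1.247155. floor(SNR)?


||x||/||e|| = 53/3.
log10(53/3) ≈ 1.247155.
20*log10(||x||/||e||) ≈ 20*1.247155 = 24.9431.
floor(24.9431) = 24.

24


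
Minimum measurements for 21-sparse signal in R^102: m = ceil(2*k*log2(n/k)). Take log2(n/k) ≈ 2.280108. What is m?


log2(n/k) = log2(102/21) ≈ 2.280108.
2*k*log2(n/k) ≈ 2*21*2.280108 = 95.764536.
m = ceil(95.764536) = 96.

96


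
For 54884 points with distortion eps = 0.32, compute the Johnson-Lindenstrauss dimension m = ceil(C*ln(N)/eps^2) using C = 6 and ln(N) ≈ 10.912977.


ln(54884) ≈ 10.912977.
eps^2 = 0.32^2 = 0.1024.
C*ln(N)/eps^2 ≈ 6*10.912977/0.1024 ≈ 639.4322.
m = ceil(639.4322) = 640.

640


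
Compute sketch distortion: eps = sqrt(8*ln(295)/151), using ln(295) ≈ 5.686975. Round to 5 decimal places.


ln(295) ≈ 5.686975.
8*ln(N)/m ≈ 8*5.686975/151 ≈ 0.30129669.
eps = sqrt(0.30129669) ≈ 0.548905 ≈ 0.54891.

0.54891


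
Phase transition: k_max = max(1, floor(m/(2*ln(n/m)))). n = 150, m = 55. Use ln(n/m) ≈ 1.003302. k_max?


n/m = 150/55 = 30/11.
ln(n/m) ≈ 1.003302.
2*ln(n/m) ≈ 2.006604.
m/(2*ln(n/m)) ≈ 55/2.006604 ≈ 27.4095.
floor = 27.
k_max = max(1, 27) = 27.

27


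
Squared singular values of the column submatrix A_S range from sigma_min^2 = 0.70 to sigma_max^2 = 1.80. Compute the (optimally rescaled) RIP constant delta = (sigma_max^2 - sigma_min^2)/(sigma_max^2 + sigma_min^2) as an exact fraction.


lambda_max - lambda_min = 1.80 - 0.70 = 1.10.
lambda_max + lambda_min = 1.80 + 0.70 = 2.50.
delta = 1.10/2.50 = 110/250 = 11/25.

11/25


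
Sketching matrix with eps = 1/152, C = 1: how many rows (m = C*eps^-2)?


1/eps = 152.
(1/eps)^2 = 23104.
m = 1*23104 = 23104.

23104


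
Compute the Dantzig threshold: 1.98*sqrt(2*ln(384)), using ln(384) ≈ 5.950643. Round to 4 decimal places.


ln(384) ≈ 5.950643.
2*ln(n) ≈ 11.901286.
sqrt(2*ln(n)) ≈ sqrt(11.901286) ≈ 3.449824.
threshold ≈ 1.98*3.449824 = 6.83065152 ≈ 6.8307.

6.8307


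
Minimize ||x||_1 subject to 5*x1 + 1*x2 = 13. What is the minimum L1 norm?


Axis intercepts:
  x1 = 13/5, x2 = 0: L1 = 13/5
  x1 = 0, x2 = 13: L1 = 13
x* = (13/5, 0)
||x*||_1 = 13/5.

13/5


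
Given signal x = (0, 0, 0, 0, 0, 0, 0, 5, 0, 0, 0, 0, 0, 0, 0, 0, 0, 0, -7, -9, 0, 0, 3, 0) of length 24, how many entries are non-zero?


Non-zero positions: [7, 18, 19, 22].
Sparsity = 4.

4


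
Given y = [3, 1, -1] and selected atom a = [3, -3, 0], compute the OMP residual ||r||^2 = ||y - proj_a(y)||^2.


a^T a = 18.
a^T y = 6.
coeff = 6/18 = 1/3.
||r||^2 = 9.

9


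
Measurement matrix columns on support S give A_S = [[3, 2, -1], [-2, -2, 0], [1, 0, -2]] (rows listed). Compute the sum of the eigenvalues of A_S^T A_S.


Sum of eigenvalues of A_S^T A_S = trace(A_S^T A_S) = sum of squared column norms of A_S.
A_S^T A_S diagonal: [14, 8, 5].
trace = 14 + 8 + 5 = 27.

27


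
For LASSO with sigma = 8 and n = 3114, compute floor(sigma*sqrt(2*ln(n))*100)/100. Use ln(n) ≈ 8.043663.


ln(3114) ≈ 8.043663.
2*ln(n) ≈ 16.087326.
sqrt(2*ln(n)) ≈ sqrt(16.087326) ≈ 4.010901.
lambda ≈ 8*4.010901 = 32.087208.
floor(lambda*100)/100 = 32.08.

32.08


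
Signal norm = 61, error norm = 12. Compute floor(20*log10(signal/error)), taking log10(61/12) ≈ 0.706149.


||x||/||e|| = 61/12.
log10(61/12) ≈ 0.706149.
20*log10(||x||/||e||) ≈ 20*0.706149 = 14.12298.
floor(14.12298) = 14.

14


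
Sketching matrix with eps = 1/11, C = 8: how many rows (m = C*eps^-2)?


1/eps = 11.
(1/eps)^2 = 121.
m = 8*121 = 968.

968


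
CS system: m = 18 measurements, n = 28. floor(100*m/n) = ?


100*m/n = 100*18/28 ≈ 64.2857.
floor = 64.

64


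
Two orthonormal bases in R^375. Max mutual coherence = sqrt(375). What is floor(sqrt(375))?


19^2 = 361 <= 375 < 400 = 20^2, so 19 <= sqrt(375) < 20.
floor(sqrt(375)) = 19.

19


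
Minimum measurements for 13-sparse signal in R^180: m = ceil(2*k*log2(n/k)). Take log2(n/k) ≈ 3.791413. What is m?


log2(n/k) = log2(180/13) ≈ 3.791413.
2*k*log2(n/k) ≈ 2*13*3.791413 = 98.576738.
m = ceil(98.576738) = 99.

99


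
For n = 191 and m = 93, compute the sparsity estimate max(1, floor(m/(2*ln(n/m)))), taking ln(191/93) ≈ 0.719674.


n/m = 191/93.
ln(n/m) ≈ 0.719674.
2*ln(n/m) ≈ 1.439348.
m/(2*ln(n/m)) ≈ 93/1.439348 ≈ 64.6126.
floor = 64.
k_max = max(1, 64) = 64.

64


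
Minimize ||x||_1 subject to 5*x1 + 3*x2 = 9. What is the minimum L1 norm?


Axis intercepts:
  x1 = 9/5, x2 = 0: L1 = 9/5
  x1 = 0, x2 = 3: L1 = 3
x* = (9/5, 0)
||x*||_1 = 9/5.

9/5


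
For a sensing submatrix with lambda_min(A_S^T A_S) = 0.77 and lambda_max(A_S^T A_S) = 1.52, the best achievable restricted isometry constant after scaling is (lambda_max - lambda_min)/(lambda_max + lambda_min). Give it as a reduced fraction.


lambda_max - lambda_min = 1.52 - 0.77 = 0.75.
lambda_max + lambda_min = 1.52 + 0.77 = 2.29.
delta = 0.75/2.29 = 75/229.

75/229


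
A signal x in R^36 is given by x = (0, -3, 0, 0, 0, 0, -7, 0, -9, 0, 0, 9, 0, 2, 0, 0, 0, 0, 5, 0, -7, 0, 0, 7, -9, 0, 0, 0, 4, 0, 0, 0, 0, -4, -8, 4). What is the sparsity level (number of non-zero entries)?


Non-zero positions: [1, 6, 8, 11, 13, 18, 20, 23, 24, 28, 33, 34, 35].
Sparsity = 13.

13


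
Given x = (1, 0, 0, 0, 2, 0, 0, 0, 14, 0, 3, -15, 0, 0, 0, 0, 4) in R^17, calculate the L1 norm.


Non-zero entries: [(0, 1), (4, 2), (8, 14), (10, 3), (11, -15), (16, 4)]
Absolute values: [1, 2, 14, 3, 15, 4]
||x||_1 = sum = 39.

39


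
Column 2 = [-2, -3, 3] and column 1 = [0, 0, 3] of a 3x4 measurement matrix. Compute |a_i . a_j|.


Inner product: -2*0 + -3*0 + 3*3
Products: [0, 0, 9]
Sum = 9.
|dot| = 9.

9


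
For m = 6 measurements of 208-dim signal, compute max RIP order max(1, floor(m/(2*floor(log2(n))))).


floor(log2(208)) = 7.
2*7 = 14.
m/(2*floor(log2(n))) = 6/14 ≈ 0.4286.
floor = 0.
k = max(1, 0) = 1.

1


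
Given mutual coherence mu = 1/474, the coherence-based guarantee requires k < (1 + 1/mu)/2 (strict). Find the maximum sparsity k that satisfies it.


1/mu = 474.
1 + 1/mu = 475.
(1 + 1/mu)/2 = 237.5 is not an integer, so k_max = floor(237.5) = 237.

237


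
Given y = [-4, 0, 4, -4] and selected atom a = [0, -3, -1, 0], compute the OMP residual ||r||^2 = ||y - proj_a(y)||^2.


a^T a = 10.
a^T y = -4.
coeff = -4/10 = -2/5.
||r||^2 = 232/5.

232/5


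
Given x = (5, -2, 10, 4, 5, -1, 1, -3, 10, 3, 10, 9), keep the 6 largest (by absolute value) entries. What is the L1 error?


Sorted |x_i| descending: [10, 10, 10, 9, 5, 5, 4, 3, 3, 2, 1, 1]
Keep top 6: [10, 10, 10, 9, 5, 5]
Tail entries: [4, 3, 3, 2, 1, 1]
L1 error = sum of tail = 14.

14


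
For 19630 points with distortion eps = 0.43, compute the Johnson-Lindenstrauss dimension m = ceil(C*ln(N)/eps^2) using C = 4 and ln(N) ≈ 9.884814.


ln(19630) ≈ 9.884814.
eps^2 = 0.43^2 = 0.1849.
C*ln(N)/eps^2 ≈ 4*9.884814/0.1849 ≈ 213.8413.
m = ceil(213.8413) = 214.

214


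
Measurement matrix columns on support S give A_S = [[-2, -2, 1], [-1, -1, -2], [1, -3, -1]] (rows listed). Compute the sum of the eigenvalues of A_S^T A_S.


Sum of eigenvalues of A_S^T A_S = trace(A_S^T A_S) = sum of squared column norms of A_S.
A_S^T A_S diagonal: [6, 14, 6].
trace = 6 + 14 + 6 = 26.

26


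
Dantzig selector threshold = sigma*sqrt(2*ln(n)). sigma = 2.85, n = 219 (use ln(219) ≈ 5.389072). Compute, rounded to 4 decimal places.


ln(219) ≈ 5.389072.
2*ln(n) ≈ 10.778144.
sqrt(2*ln(n)) ≈ sqrt(10.778144) ≈ 3.283008.
threshold ≈ 2.85*3.283008 = 9.3565728 ≈ 9.3566.

9.3566


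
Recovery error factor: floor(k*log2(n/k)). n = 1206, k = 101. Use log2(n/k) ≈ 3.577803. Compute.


log2(n/k) = log2(1206/101) ≈ 3.577803.
k*log2(n/k) ≈ 101*3.577803 = 361.358103.
floor(361.358103) = 361.

361


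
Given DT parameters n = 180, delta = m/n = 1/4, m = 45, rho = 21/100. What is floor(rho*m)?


m = 1/4*180 = 45.
rho = 21/100.
rho*m = 21/100*45 = 9.45.
k = floor(9.45) = 9.

9


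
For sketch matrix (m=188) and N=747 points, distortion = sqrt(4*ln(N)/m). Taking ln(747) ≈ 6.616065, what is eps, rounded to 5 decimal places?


ln(747) ≈ 6.616065.
4*ln(N)/m ≈ 4*6.616065/188 ≈ 0.14076734.
eps = sqrt(0.14076734) ≈ 0.3751897 ≈ 0.37519.

0.37519


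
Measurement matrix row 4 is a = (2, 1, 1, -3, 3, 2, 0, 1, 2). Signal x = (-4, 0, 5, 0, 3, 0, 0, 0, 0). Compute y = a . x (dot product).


Non-zero terms: ['2*-4', '1*5', '3*3']
Products: [-8, 5, 9]
y = sum = 6.

6


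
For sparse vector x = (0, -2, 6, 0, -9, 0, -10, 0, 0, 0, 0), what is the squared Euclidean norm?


Non-zero entries: [(1, -2), (2, 6), (4, -9), (6, -10)]
Squares: [4, 36, 81, 100]
||x||_2^2 = sum = 221.

221


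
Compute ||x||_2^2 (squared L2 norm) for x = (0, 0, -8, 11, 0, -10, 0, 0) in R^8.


Non-zero entries: [(2, -8), (3, 11), (5, -10)]
Squares: [64, 121, 100]
||x||_2^2 = sum = 285.

285


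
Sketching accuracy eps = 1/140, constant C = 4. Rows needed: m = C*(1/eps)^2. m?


1/eps = 140.
(1/eps)^2 = 19600.
m = 4*19600 = 78400.

78400


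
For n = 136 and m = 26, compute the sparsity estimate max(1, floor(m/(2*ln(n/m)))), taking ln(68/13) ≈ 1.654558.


n/m = 136/26 = 68/13.
ln(n/m) ≈ 1.654558.
2*ln(n/m) ≈ 3.309116.
m/(2*ln(n/m)) ≈ 26/3.309116 ≈ 7.8571.
floor = 7.
k_max = max(1, 7) = 7.

7


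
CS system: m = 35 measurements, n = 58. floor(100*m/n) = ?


100*m/n = 100*35/58 ≈ 60.3448.
floor = 60.

60


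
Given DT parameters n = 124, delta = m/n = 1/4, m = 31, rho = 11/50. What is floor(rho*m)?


m = 1/4*124 = 31.
rho = 11/50.
rho*m = 11/50*31 = 6.82.
k = floor(6.82) = 6.

6


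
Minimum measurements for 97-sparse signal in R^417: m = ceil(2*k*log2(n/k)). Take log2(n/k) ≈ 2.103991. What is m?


log2(n/k) = log2(417/97) ≈ 2.103991.
2*k*log2(n/k) ≈ 2*97*2.103991 = 408.174254.
m = ceil(408.174254) = 409.

409


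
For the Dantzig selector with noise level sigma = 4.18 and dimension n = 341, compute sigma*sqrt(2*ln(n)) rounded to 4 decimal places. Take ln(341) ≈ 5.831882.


ln(341) ≈ 5.831882.
2*ln(n) ≈ 11.663764.
sqrt(2*ln(n)) ≈ sqrt(11.663764) ≈ 3.415225.
threshold ≈ 4.18*3.415225 = 14.2756405 ≈ 14.2756.

14.2756


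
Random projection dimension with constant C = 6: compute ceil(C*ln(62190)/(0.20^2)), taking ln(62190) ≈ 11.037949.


ln(62190) ≈ 11.037949.
eps^2 = 0.20^2 = 0.04.
C*ln(N)/eps^2 ≈ 6*11.037949/0.04 ≈ 1655.6924.
m = ceil(1655.6924) = 1656.

1656


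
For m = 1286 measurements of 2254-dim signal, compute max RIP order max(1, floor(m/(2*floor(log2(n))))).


floor(log2(2254)) = 11.
2*11 = 22.
m/(2*floor(log2(n))) = 1286/22 ≈ 58.4545.
floor = 58.
k = max(1, 58) = 58.

58


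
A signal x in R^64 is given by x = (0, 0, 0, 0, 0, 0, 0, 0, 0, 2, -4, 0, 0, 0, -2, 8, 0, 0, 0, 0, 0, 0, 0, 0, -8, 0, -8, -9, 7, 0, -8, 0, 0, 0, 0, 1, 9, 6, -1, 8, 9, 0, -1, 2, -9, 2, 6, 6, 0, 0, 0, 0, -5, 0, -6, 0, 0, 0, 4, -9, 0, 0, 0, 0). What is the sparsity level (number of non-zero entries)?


Non-zero positions: [9, 10, 14, 15, 24, 26, 27, 28, 30, 35, 36, 37, 38, 39, 40, 42, 43, 44, 45, 46, 47, 52, 54, 58, 59].
Sparsity = 25.

25


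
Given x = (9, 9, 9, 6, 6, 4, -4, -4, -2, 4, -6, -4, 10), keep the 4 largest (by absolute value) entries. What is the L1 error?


Sorted |x_i| descending: [10, 9, 9, 9, 6, 6, 6, 4, 4, 4, 4, 4, 2]
Keep top 4: [10, 9, 9, 9]
Tail entries: [6, 6, 6, 4, 4, 4, 4, 4, 2]
L1 error = sum of tail = 40.

40


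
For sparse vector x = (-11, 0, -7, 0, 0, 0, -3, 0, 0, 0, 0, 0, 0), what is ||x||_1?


Non-zero entries: [(0, -11), (2, -7), (6, -3)]
Absolute values: [11, 7, 3]
||x||_1 = sum = 21.

21


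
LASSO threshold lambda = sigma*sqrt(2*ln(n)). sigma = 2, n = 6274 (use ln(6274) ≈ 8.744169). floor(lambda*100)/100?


ln(6274) ≈ 8.744169.
2*ln(n) ≈ 17.488338.
sqrt(2*ln(n)) ≈ sqrt(17.488338) ≈ 4.181906.
lambda ≈ 2*4.181906 = 8.363812.
floor(lambda*100)/100 = 8.36.

8.36


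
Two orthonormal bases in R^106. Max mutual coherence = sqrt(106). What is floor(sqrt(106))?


10^2 = 100 <= 106 < 121 = 11^2, so 10 <= sqrt(106) < 11.
floor(sqrt(106)) = 10.

10


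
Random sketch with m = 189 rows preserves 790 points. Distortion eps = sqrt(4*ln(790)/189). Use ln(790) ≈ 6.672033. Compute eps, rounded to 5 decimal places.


ln(790) ≈ 6.672033.
4*ln(N)/m ≈ 4*6.672033/189 ≈ 0.14120705.
eps = sqrt(0.14120705) ≈ 0.3757753 ≈ 0.37578.

0.37578


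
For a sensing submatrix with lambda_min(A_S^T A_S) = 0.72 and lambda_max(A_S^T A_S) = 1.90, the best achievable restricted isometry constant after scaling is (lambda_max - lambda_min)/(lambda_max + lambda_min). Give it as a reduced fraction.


lambda_max - lambda_min = 1.90 - 0.72 = 1.18.
lambda_max + lambda_min = 1.90 + 0.72 = 2.62.
delta = 1.18/2.62 = 118/262 = 59/131.

59/131


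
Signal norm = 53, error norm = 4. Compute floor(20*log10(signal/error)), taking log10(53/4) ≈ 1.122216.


||x||/||e|| = 53/4.
log10(53/4) ≈ 1.122216.
20*log10(||x||/||e||) ≈ 20*1.122216 = 22.44432.
floor(22.44432) = 22.

22


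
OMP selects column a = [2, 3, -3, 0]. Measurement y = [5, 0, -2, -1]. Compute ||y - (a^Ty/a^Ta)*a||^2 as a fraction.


a^T a = 22.
a^T y = 16.
coeff = 16/22 = 8/11.
||r||^2 = 202/11.

202/11


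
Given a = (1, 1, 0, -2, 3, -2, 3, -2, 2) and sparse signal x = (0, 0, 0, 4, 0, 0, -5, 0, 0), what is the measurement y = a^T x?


Non-zero terms: ['-2*4', '3*-5']
Products: [-8, -15]
y = sum = -23.

-23


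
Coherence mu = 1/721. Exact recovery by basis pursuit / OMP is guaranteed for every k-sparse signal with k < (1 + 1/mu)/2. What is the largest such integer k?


1/mu = 721.
1 + 1/mu = 722.
(1 + 1/mu)/2 = 361 is an integer and the inequality is strict, so k_max = 361 - 1 = 360.

360


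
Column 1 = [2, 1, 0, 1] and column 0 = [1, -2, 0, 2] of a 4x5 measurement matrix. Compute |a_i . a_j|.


Inner product: 2*1 + 1*-2 + 0*0 + 1*2
Products: [2, -2, 0, 2]
Sum = 2.
|dot| = 2.

2


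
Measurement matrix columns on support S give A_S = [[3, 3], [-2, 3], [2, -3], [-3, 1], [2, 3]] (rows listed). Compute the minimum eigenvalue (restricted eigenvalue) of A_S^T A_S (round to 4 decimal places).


A_S^T A_S = [[30, 0], [0, 37]].
trace = 67.
det = 1110.
disc = trace^2 - 4*det = 4489 - 4*1110 = 49.
sqrt(49) = 7.
lam_min = (67 - 7)/2 = 30 = 30.0000.

30.0000


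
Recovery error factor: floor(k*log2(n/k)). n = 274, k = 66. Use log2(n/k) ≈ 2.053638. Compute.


log2(n/k) = log2(274/66) ≈ 2.053638.
k*log2(n/k) ≈ 66*2.053638 = 135.540108.
floor(135.540108) = 135.

135


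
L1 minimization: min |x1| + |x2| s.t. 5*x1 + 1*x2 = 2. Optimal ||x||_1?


Axis intercepts:
  x1 = 2/5, x2 = 0: L1 = 2/5
  x1 = 0, x2 = 2: L1 = 2
x* = (2/5, 0)
||x*||_1 = 2/5.

2/5


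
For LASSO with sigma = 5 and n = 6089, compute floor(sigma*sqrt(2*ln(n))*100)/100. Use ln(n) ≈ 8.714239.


ln(6089) ≈ 8.714239.
2*ln(n) ≈ 17.428478.
sqrt(2*ln(n)) ≈ sqrt(17.428478) ≈ 4.174743.
lambda ≈ 5*4.174743 = 20.873715.
floor(lambda*100)/100 = 20.87.

20.87


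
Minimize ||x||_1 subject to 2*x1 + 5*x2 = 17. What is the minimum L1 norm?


Axis intercepts:
  x1 = 17/2, x2 = 0: L1 = 17/2
  x1 = 0, x2 = 17/5: L1 = 17/5
x* = (0, 17/5)
||x*||_1 = 17/5.

17/5


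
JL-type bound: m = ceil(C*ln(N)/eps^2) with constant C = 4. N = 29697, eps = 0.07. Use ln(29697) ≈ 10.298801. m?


ln(29697) ≈ 10.298801.
eps^2 = 0.07^2 = 0.0049.
C*ln(N)/eps^2 ≈ 4*10.298801/0.0049 ≈ 8407.1845.
m = ceil(8407.1845) = 8408.

8408


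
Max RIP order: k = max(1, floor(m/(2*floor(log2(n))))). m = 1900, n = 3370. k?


floor(log2(3370)) = 11.
2*11 = 22.
m/(2*floor(log2(n))) = 1900/22 ≈ 86.3636.
floor = 86.
k = max(1, 86) = 86.

86


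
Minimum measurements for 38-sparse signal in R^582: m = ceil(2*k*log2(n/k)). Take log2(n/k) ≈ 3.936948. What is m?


log2(n/k) = log2(582/38) ≈ 3.936948.
2*k*log2(n/k) ≈ 2*38*3.936948 = 299.208048.
m = ceil(299.208048) = 300.

300


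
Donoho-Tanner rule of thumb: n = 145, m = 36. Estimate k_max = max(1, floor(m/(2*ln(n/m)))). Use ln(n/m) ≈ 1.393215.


n/m = 145/36.
ln(n/m) ≈ 1.393215.
2*ln(n/m) ≈ 2.78643.
m/(2*ln(n/m)) ≈ 36/2.78643 ≈ 12.9198.
floor = 12.
k_max = max(1, 12) = 12.

12


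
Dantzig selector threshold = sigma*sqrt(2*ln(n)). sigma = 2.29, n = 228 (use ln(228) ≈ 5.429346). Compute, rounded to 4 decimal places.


ln(228) ≈ 5.429346.
2*ln(n) ≈ 10.858692.
sqrt(2*ln(n)) ≈ sqrt(10.858692) ≈ 3.295253.
threshold ≈ 2.29*3.295253 = 7.54612937 ≈ 7.5461.

7.5461


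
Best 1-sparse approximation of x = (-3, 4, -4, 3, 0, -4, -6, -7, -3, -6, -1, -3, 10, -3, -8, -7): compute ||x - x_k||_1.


Sorted |x_i| descending: [10, 8, 7, 7, 6, 6, 4, 4, 4, 3, 3, 3, 3, 3, 1, 0]
Keep top 1: [10]
Tail entries: [8, 7, 7, 6, 6, 4, 4, 4, 3, 3, 3, 3, 3, 1, 0]
L1 error = sum of tail = 62.

62


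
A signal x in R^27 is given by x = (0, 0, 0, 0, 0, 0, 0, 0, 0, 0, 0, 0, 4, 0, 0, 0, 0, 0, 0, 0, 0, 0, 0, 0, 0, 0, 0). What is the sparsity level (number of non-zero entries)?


Non-zero positions: [12].
Sparsity = 1.

1


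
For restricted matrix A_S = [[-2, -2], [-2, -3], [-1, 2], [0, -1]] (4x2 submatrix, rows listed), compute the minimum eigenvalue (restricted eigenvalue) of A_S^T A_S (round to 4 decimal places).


A_S^T A_S = [[9, 8], [8, 18]].
trace = 27.
det = 98.
disc = trace^2 - 4*det = 729 - 4*98 = 337.
sqrt(337) ≈ 18.357560.
lam_min = (27 - sqrt(337))/2 ≈ (27 - 18.357560)/2 = 4.32122 ≈ 4.3212.

4.3212


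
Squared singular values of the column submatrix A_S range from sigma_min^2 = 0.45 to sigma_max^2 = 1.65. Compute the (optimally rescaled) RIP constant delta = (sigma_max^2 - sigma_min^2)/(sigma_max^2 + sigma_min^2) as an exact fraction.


lambda_max - lambda_min = 1.65 - 0.45 = 1.20.
lambda_max + lambda_min = 1.65 + 0.45 = 2.10.
delta = 1.20/2.10 = 120/210 = 4/7.

4/7


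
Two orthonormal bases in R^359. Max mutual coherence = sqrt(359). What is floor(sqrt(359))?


18^2 = 324 <= 359 < 361 = 19^2, so 18 <= sqrt(359) < 19.
floor(sqrt(359)) = 18.

18


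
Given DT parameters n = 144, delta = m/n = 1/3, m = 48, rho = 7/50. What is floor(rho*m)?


m = 1/3*144 = 48.
rho = 7/50.
rho*m = 7/50*48 = 6.72.
k = floor(6.72) = 6.

6


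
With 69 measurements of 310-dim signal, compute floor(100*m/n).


100*m/n = 100*69/310 ≈ 22.2581.
floor = 22.

22


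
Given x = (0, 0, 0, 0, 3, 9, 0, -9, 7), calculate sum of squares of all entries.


Non-zero entries: [(4, 3), (5, 9), (7, -9), (8, 7)]
Squares: [9, 81, 81, 49]
||x||_2^2 = sum = 220.

220


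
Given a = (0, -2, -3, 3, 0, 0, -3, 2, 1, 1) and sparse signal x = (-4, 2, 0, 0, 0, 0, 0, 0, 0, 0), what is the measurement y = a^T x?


Non-zero terms: ['0*-4', '-2*2']
Products: [0, -4]
y = sum = -4.

-4


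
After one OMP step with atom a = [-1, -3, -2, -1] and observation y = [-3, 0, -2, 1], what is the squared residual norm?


a^T a = 15.
a^T y = 6.
coeff = 6/15 = 2/5.
||r||^2 = 58/5.

58/5


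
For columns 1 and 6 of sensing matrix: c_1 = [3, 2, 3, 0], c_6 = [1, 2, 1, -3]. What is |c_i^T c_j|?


Inner product: 3*1 + 2*2 + 3*1 + 0*-3
Products: [3, 4, 3, 0]
Sum = 10.
|dot| = 10.

10


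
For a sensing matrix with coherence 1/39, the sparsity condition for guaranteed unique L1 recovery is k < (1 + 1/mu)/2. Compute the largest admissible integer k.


1/mu = 39.
1 + 1/mu = 40.
(1 + 1/mu)/2 = 20 is an integer and the inequality is strict, so k_max = 20 - 1 = 19.

19


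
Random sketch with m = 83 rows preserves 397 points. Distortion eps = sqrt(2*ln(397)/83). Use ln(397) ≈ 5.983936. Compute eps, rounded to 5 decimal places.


ln(397) ≈ 5.983936.
2*ln(N)/m ≈ 2*5.983936/83 ≈ 0.14419123.
eps = sqrt(0.14419123) ≈ 0.3797252 ≈ 0.37973.

0.37973
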